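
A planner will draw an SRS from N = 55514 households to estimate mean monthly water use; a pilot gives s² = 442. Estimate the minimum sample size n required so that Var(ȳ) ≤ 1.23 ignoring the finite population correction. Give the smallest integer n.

Without fpc, n₀ = s²/D = 442/1.23 = 359.3496.
Rounding up, n = 360.

360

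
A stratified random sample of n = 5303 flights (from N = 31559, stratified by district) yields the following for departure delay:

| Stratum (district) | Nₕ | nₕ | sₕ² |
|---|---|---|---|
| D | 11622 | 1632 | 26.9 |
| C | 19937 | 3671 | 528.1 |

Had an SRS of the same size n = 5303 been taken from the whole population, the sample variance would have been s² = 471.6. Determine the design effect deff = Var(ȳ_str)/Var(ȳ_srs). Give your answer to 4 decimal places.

0.6591

Var(ȳ_str) = Σ Wₕ²(1−fₕ)sₕ²/nₕ with Wₕ = Nₕ/31559:
  D: (11622/31559)²·(1−1632/11622)·26.9/1632 = 0.001921463
  C: (19937/31559)²·(1−3671/19937)·528.1/3671 = 0.046840971
  → Var(ȳ_str) = 0.048762434.
Var(ȳ_srs) = (1 − 5303/31559)·471.6/5303 = 0.073987355.
deff = 0.048762434 / 0.073987355 = 0.6591.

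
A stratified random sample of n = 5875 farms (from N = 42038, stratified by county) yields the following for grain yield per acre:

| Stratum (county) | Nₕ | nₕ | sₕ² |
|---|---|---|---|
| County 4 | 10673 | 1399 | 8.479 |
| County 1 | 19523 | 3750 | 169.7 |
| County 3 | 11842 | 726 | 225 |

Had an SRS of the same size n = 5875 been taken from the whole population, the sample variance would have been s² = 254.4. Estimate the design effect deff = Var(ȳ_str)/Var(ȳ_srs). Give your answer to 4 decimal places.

0.8405

Var(ȳ_str) = Σ Wₕ²(1−fₕ)sₕ²/nₕ with Wₕ = Nₕ/42038:
  County 4: (10673/42038)²·(1−1399/10673)·8.479/1399 = 3.3946611 × 10^-4
  County 1: (19523/42038)²·(1−3750/19523)·169.7/3750 = 0.0078854656
  County 3: (11842/42038)²·(1−726/11842)·225/726 = 0.023085294
  → Var(ȳ_str) = 0.031310226.
Var(ȳ_srs) = (1 − 5875/42038)·254.4/5875 = 0.03725046.
deff = 0.031310226 / 0.03725046 = 0.8405.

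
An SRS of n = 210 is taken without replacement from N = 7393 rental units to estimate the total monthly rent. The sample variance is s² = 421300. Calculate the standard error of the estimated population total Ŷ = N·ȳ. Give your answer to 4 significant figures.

326400

Var(Ŷ) = N²·Var(ȳ) = N²·(1 − n/N)·s²/n.
f = 210/7393 = 0.02840525; Var(ȳ) = 0.97159475·421300/210 = 1949.2041.
Var(Ŷ) = 7393² · 1949.2041 = 1.0653657 × 10^11.
SE(Ŷ) = √(1.0653657 × 10^11) = 326400.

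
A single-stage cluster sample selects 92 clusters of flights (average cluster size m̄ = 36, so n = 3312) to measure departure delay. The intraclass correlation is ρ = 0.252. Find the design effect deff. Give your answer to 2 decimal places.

9.82

deff = 1 + (36 − 1)·0.252 = 1 + 8.82 = 9.82.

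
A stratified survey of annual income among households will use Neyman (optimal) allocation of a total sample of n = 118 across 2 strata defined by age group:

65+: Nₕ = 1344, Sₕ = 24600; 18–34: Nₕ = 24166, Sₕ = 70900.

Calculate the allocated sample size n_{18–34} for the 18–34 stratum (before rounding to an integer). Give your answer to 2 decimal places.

Neyman allocation: nₕ = n·NₕSₕ / Σⱼ NⱼSⱼ.
Σ NⱼSⱼ = 1344·24600 + 24166·70900 = 1.7464318 × 10^9.
n_{18–34} = 118·24166·70900 / (1.7464318 × 10^9) = 115.77.

115.77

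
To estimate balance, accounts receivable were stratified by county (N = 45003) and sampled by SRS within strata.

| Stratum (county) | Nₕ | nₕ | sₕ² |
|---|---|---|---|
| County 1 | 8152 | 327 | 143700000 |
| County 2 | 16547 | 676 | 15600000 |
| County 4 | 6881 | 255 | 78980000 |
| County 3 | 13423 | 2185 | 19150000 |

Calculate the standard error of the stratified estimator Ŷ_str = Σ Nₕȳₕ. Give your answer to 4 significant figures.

7.038 × 10^6

Var(Ŷ_str) = Σₕ Nₕ²(1 − fₕ)sₕ²/nₕ.
County 1: 8152²·(1 − 327/8152)·143700000/327 = 2.8032223 × 10^13.
County 2: 16547²·(1 − 676/16547)·15600000/676 = 6.0604024 × 10^12.
County 4: 6881²·(1 − 255/6881)·78980000/255 = 1.4121471 × 10^13.
County 3: 13423²·(1 − 2185/13423)·19150000/2185 = 1.3220746 × 10^12.
Sum = 4.9536171 × 10^13.
SE = √(4.9536171 × 10^13) = 7.038 × 10^6.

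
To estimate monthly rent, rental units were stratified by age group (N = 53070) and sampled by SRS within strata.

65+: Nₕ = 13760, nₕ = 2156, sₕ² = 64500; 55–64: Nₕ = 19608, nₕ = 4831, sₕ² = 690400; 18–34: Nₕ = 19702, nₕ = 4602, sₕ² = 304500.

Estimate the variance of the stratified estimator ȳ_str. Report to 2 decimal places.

Var(ȳ_str) = Σₕ Wₕ²(1 − fₕ)sₕ²/nₕ with Wₕ = Nₕ/N, N = 53070.
65+: Wₕ = 0.25928020; term = 0.25928020²·(1 − 0.15668605)·64500/2156 = 1.6960511.
55–64: Wₕ = 0.36947428; term = 0.36947428²·(1 − 0.24637903)·690400/4831 = 14.702295.
18–34: Wₕ = 0.37124552; term = 0.37124552²·(1 − 0.23358035)·304500/4602 = 6.989237.
Sum = 23.387583.

23.39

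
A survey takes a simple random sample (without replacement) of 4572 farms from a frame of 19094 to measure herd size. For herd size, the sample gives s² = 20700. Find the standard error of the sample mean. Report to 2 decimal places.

1.86

Under SRS without replacement, Var(ȳ) = (1 − f)·s²/n with f = n/N = 4572/19094 = 0.23944695.
Var(ȳ) = (1 − 0.23944695)·20700/4572 = 0.76055305·4.5275591 = 3.4434489.
SE(ȳ) = √(3.4434489) = 1.86.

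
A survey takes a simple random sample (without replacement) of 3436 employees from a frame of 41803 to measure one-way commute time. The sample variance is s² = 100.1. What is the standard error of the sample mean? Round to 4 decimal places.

Under SRS without replacement, Var(ȳ) = (1 − f)·s²/n with f = n/N = 3436/41803 = 0.08219506.
Var(ȳ) = (1 − 0.08219506)·100.1/3436 = 0.91780494·0.029132712 = 0.026738147.
SE(ȳ) = √(0.026738147) = 0.1635.

0.1635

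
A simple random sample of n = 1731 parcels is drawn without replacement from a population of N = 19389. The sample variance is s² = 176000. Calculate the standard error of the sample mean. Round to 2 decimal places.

9.62

Under SRS without replacement, Var(ȳ) = (1 − f)·s²/n with f = n/N = 1731/19389 = 0.08927743.
Var(ȳ) = (1 − 0.08927743)·176000/1731 = 0.91072257·101.67533 = 92.59802.
SE(ȳ) = √(92.59802) = 9.62.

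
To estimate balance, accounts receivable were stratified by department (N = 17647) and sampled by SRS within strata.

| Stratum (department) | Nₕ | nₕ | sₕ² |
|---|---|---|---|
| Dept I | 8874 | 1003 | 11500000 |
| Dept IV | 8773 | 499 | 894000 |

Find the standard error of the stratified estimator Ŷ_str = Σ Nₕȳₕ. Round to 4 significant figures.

964800

Var(Ŷ_str) = Σₕ Nₕ²(1 − fₕ)sₕ²/nₕ.
Dept I: 8874²·(1 − 1003/8874)·11500000/1003 = 8.008409 × 10^11.
Dept IV: 8773²·(1 − 499/8773)·894000/499 = 1.3004708 × 10^11.
Sum = 9.3088798 × 10^11.
SE = √(9.3088798 × 10^11) = 964800.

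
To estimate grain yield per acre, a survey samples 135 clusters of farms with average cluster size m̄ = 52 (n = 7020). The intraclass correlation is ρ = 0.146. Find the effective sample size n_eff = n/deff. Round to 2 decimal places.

831.16

deff = 1 + (52 − 1)·0.146 = 1 + 7.446 = 8.446.
n_eff = 7020 / 8.446 = 831.16.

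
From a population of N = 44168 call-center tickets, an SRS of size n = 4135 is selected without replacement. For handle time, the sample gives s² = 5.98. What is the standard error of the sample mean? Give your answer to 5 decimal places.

0.03620

Under SRS without replacement, Var(ȳ) = (1 − f)·s²/n with f = n/N = 4135/44168 = 0.09361982.
Var(ȳ) = (1 − 0.09361982)·5.98/4135 = 0.90638018·0.0014461911 = 0.0013107989.
SE(ȳ) = √(0.0013107989) = 0.03620.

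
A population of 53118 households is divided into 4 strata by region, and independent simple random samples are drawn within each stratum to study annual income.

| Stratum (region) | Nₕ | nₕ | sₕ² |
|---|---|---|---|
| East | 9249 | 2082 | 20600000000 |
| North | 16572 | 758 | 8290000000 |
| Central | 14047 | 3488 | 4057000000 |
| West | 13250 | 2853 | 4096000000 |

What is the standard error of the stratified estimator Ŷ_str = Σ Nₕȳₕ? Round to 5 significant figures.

6.2389 × 10^7

Var(Ŷ_str) = Σₕ Nₕ²(1 − fₕ)sₕ²/nₕ.
East: 9249²·(1 − 2082/9249)·20600000000/2082 = 6.5587138 × 10^14.
North: 16572²·(1 − 758/16572)·8290000000/758 = 2.8661703 × 10^15.
Central: 14047²·(1 − 3488/14047)·4057000000/3488 = 1.7251819 × 10^14.
West: 13250²·(1 − 2853/13250)·4096000000/2853 = 1.9777988 × 10^14.
Sum = 3.8923398 × 10^15.
SE = √(3.8923398 × 10^15) = 6.2389 × 10^7.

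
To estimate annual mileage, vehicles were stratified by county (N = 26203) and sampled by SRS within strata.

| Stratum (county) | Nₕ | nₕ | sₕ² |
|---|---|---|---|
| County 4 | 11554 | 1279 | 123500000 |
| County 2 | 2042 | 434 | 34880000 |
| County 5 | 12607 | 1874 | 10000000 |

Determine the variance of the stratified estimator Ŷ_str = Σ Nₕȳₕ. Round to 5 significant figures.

Var(Ŷ_str) = Σₕ Nₕ²(1 − fₕ)sₕ²/nₕ.
County 4: 11554²·(1 − 1279/11554)·123500000/1279 = 1.1463325 × 10^13.
County 2: 2042²·(1 − 434/2042)·34880000/434 = 2.638934 × 10^11.
County 5: 12607²·(1 − 1874/12607)·10000000/1874 = 7.2204339 × 10^11.
Sum = 1.2449262 × 10^13.

1.2449 × 10^13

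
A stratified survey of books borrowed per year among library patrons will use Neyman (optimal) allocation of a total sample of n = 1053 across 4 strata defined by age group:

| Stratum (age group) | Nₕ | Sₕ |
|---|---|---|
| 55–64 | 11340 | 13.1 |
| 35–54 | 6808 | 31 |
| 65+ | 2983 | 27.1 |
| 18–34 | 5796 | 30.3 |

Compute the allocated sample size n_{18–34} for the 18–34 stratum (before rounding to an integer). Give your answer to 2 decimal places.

300.18

Neyman allocation: nₕ = n·NₕSₕ / Σⱼ NⱼSⱼ.
Σ NⱼSⱼ = 11340·13.1 + 6808·31 + 2983·27.1 + 5796·30.3 = 616060.1.
n_{18–34} = 1053·5796·30.3 / 616060.1 = 300.18.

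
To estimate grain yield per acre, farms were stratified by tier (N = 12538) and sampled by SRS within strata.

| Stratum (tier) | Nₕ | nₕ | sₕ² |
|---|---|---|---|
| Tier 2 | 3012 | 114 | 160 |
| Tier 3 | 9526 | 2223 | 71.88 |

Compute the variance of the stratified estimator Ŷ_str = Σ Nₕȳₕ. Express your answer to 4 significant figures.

Var(Ŷ_str) = Σₕ Nₕ²(1 − fₕ)sₕ²/nₕ.
Tier 2: 3012²·(1 − 114/3012)·160/114 = 1.2250914 × 10^7.
Tier 3: 9526²·(1 − 2223/9526)·71.88/2223 = 2.2494714 × 10^6.
Sum = 1.4500385 × 10^7.

1.450 × 10^7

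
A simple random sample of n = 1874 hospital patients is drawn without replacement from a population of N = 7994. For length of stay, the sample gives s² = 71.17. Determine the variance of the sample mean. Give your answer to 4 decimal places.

Under SRS without replacement, Var(ȳ) = (1 − f)·s²/n with f = n/N = 1874/7994 = 0.23442582.
Var(ȳ) = (1 − 0.23442582)·71.17/1874 = 0.76557418·0.037977588 = 0.029074661.

0.0291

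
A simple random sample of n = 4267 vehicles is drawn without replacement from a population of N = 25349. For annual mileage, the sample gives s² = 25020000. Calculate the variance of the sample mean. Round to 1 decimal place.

4876.6

Under SRS without replacement, Var(ȳ) = (1 − f)·s²/n with f = n/N = 4267/25349 = 0.16833011.
Var(ȳ) = (1 − 0.16833011)·25020000/4267 = 0.83166989·5863.6044 = 4876.5832.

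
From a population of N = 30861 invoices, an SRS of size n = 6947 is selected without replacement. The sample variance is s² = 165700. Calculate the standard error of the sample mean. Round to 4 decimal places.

Under SRS without replacement, Var(ȳ) = (1 − f)·s²/n with f = n/N = 6947/30861 = 0.22510612.
Var(ȳ) = (1 − 0.22510612)·165700/6947 = 0.77489388·23.852022 = 18.482786.
SE(ȳ) = √(18.482786) = 4.2992.

4.2992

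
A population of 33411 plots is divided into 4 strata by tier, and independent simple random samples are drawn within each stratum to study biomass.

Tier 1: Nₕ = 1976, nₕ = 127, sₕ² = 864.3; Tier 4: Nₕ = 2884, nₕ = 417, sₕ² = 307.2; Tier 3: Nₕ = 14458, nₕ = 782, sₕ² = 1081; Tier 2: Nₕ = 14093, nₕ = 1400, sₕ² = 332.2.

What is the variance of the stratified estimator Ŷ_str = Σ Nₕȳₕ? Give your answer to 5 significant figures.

3.4588 × 10^8

Var(Ŷ_str) = Σₕ Nₕ²(1 − fₕ)sₕ²/nₕ.
Tier 1: 1976²·(1 − 127/1976)·864.3/127 = 2.4864781 × 10^7.
Tier 4: 2884²·(1 − 417/2884)·307.2/417 = 5.2414272 × 10^6.
Tier 3: 14458²·(1 − 782/14458)·1081/782 = 2.7332934 × 10^8.
Tier 2: 14093²·(1 − 1400/14093)·332.2/1400 = 4.244625 × 10^7.
Sum = 3.458818 × 10^8.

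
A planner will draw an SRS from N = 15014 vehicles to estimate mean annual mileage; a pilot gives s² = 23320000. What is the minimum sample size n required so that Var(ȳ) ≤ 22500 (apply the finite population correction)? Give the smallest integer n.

Without fpc, n₀ = s²/D = 23320000/22500 = 1036.4444.
With fpc, (1 − n/N)·s²/n ≤ D requires n ≥ n₀/(1 + n₀/N) = 1036.4444/(1 + 1036.4444/15014) = 969.5168.
Rounding up, n = 970.

970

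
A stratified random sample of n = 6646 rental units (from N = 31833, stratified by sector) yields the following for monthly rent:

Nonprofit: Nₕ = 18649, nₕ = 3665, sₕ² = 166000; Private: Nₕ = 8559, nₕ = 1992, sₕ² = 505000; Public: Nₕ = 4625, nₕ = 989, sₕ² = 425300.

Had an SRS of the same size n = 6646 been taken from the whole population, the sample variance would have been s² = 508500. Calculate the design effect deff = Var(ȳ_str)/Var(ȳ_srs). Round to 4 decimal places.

Var(ȳ_str) = Σ Wₕ²(1−fₕ)sₕ²/nₕ with Wₕ = Nₕ/31833:
  Nonprofit: (18649/31833)²·(1−3665/18649)·166000/3665 = 12.489996
  Private: (8559/31833)²·(1−1992/8559)·505000/1992 = 14.061672
  Public: (4625/31833)²·(1−989/4625)·425300/989 = 7.1364062
  → Var(ȳ_str) = 33.688074.
Var(ȳ_srs) = (1 − 6646/31833)·508500/6646 = 60.538199.
deff = 33.688074 / 60.538199 = 0.5565.

0.5565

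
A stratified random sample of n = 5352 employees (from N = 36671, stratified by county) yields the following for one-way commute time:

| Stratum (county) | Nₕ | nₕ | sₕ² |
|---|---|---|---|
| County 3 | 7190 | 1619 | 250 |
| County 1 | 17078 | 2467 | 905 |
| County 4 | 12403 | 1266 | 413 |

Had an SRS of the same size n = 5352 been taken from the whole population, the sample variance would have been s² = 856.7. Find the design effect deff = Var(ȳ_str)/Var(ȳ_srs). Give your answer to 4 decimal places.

Var(ȳ_str) = Σ Wₕ²(1−fₕ)sₕ²/nₕ with Wₕ = Nₕ/36671:
  County 3: (7190/36671)²·(1−1619/7190)·250/1619 = 0.0045994902
  County 1: (17078/36671)²·(1−2467/17078)·905/2467 = 0.068069236
  County 4: (12403/36671)²·(1−1266/12403)·413/1266 = 0.033509335
  → Var(ȳ_str) = 0.10617806.
Var(ȳ_srs) = (1 − 5352/36671)·856.7/5352 = 0.13670922.
deff = 0.10617806 / 0.13670922 = 0.7767.

0.7767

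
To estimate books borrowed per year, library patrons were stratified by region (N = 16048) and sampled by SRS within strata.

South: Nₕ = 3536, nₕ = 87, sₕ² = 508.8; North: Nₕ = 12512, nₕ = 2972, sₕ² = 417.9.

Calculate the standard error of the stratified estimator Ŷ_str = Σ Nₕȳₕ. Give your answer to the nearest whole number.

9387

Var(Ŷ_str) = Σₕ Nₕ²(1 − fₕ)sₕ²/nₕ.
South: 3536²·(1 − 87/3536)·508.8/87 = 7.1323607 × 10^7.
North: 12512²·(1 − 2972/12512)·417.9/2972 = 1.6784124 × 10^7.
Sum = 8.8107731 × 10^7.
SE = √(8.8107731 × 10^7) = 9387.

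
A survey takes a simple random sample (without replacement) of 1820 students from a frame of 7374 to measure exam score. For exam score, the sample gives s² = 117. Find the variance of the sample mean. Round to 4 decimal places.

0.0484

Under SRS without replacement, Var(ȳ) = (1 − f)·s²/n with f = n/N = 1820/7374 = 0.24681313.
Var(ȳ) = (1 − 0.24681313)·117/1820 = 0.75318687·0.064285714 = 0.048419156.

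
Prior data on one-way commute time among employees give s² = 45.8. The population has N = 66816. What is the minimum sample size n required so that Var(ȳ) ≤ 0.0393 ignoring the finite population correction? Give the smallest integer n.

Without fpc, n₀ = s²/D = 45.8/0.0393 = 1165.3944.
Rounding up, n = 1166.

1166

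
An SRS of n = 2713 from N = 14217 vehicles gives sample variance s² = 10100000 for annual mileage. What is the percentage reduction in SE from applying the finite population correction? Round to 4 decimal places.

10.0460

f = n/N = 2713/14217 = 0.19082788.
SE_no-fpc = √(s²/n) = 61.014884; SE_fpc = √((1−f)s²/n) = 54.885326.
Ratio = √(1−f) = 0.89953995. Reduction = 100·(1 − 0.89953995) = 10.0460%.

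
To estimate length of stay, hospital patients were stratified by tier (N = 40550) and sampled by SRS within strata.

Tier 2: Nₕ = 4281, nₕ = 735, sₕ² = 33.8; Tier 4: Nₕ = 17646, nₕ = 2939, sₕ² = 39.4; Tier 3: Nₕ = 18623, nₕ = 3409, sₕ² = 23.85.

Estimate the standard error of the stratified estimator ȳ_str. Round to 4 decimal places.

0.0612

Var(ȳ_str) = Σₕ Wₕ²(1 − fₕ)sₕ²/nₕ with Wₕ = Nₕ/N, N = 40550.
Tier 2: Wₕ = 0.10557337; term = 0.10557337²·(1 − 0.17168886)·33.8/735 = 4.245527 × 10^-4.
Tier 4: Wₕ = 0.43516646; term = 0.43516646²·(1 − 0.16655333)·39.4/2939 = 0.002115852.
Tier 3: Wₕ = 0.45926017; term = 0.45926017²·(1 − 0.18305321)·23.85/3409 = 0.0012055153.
Sum = 0.00374592.
SE = √(0.00374592) = 0.0612.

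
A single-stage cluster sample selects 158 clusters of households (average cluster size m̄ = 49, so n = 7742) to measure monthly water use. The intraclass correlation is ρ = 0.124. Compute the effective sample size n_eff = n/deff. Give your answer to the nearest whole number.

1114

deff = 1 + (49 − 1)·0.124 = 1 + 5.952 = 6.952.
n_eff = 7742 / 6.952 = 1114.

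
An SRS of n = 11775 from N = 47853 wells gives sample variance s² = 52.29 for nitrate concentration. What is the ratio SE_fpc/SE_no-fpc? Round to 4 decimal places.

0.8683

f = n/N = 11775/47853 = 0.24606608.
SE_no-fpc = √(s²/n) = 0.06663906; SE_fpc = √((1−f)s²/n) = 0.057862275.
Ratio = √(1−f) = 0.86829368.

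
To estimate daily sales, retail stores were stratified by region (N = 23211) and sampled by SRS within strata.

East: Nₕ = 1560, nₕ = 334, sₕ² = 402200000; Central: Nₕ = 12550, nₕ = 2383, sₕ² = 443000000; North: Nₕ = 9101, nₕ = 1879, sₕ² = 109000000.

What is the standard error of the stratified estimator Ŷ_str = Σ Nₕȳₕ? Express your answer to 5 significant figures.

5.4622 × 10^6

Var(Ŷ_str) = Σₕ Nₕ²(1 − fₕ)sₕ²/nₕ.
East: 1560²·(1 − 334/1560)·402200000/334 = 2.3030887 × 10^12.
Central: 12550²·(1 − 2383/12550)·443000000/2383 = 2.3720085 × 10^13.
North: 9101²·(1 − 1879/9101)·109000000/1879 = 3.8128201 × 10^12.
Sum = 2.9835994 × 10^13.
SE = √(2.9835994 × 10^13) = 5.4622 × 10^6.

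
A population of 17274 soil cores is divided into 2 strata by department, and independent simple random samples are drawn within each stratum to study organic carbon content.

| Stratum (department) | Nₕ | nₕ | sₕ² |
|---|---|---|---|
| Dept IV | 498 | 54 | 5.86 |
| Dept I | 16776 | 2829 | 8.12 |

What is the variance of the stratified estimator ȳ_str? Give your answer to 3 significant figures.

0.00233

Var(ȳ_str) = Σₕ Wₕ²(1 − fₕ)sₕ²/nₕ with Wₕ = Nₕ/N, N = 17274.
Dept IV: Wₕ = 0.02882945; term = 0.02882945²·(1 − 0.10843373)·5.86/54 = 8.0413754 × 10^-5.
Dept I: Wₕ = 0.97117055; term = 0.97117055²·(1 − 0.16863376)·8.12/2829 = 0.0022506423.
Sum = 0.0023310561.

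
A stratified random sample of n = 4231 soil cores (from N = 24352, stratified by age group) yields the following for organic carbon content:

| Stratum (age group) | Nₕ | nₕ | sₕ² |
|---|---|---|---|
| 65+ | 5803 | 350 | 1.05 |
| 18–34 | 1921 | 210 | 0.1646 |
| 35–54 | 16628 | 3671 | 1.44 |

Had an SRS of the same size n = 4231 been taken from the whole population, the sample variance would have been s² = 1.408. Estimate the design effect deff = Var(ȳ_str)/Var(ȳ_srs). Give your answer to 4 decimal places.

Var(ȳ_str) = Σ Wₕ²(1−fₕ)sₕ²/nₕ with Wₕ = Nₕ/24352:
  65+: (5803/24352)²·(1−350/5803)·1.05/350 = 1.600811 × 10^-4
  18–34: (1921/24352)²·(1−210/1921)·0.1646/210 = 4.3442883 × 10^-6
  35–54: (16628/24352)²·(1−3671/16628)·1.44/3671 = 1.4251262 × 10^-4
  → Var(ȳ_str) = 3.0693801 × 10^-4.
Var(ȳ_srs) = (1 − 4231/24352)·1.408/4231 = 2.7496319 × 10^-4.
deff = (3.0693801 × 10^-4) / (2.7496319 × 10^-4) = 1.1163.

1.1163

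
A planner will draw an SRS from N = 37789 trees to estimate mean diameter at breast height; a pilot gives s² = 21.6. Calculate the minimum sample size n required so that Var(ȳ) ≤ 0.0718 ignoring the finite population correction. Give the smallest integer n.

Without fpc, n₀ = s²/D = 21.6/0.0718 = 300.8357.
Rounding up, n = 301.

301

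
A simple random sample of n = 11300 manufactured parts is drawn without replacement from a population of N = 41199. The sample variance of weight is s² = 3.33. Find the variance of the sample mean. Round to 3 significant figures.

2.14 × 10^-4

Under SRS without replacement, Var(ȳ) = (1 − f)·s²/n with f = n/N = 11300/41199 = 0.27427850.
Var(ȳ) = (1 − 0.27427850)·3.33/11300 = 0.72572150·2.9469027 × 10^-4 = 2.1386306 × 10^-4.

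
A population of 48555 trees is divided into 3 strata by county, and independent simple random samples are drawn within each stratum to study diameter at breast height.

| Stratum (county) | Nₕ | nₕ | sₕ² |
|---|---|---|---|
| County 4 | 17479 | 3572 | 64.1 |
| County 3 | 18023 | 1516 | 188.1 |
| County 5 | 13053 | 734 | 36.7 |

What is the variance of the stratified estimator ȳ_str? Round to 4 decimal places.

Var(ȳ_str) = Σₕ Wₕ²(1 − fₕ)sₕ²/nₕ with Wₕ = Nₕ/N, N = 48555.
County 4: Wₕ = 0.35998352; term = 0.35998352²·(1 − 0.20435952)·64.1/3572 = 0.0018502427.
County 3: Wₕ = 0.37118731; term = 0.37118731²·(1 − 0.08411474)·188.1/1516 = 0.015657301.
County 5: Wₕ = 0.26882916; term = 0.26882916²·(1 − 0.05623228)·36.7/734 = 0.0034102631.
Sum = 0.020917807.

0.0209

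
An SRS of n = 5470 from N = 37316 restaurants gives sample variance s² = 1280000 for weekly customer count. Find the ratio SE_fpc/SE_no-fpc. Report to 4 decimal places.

f = n/N = 5470/37316 = 0.14658591.
SE_no-fpc = √(s²/n) = 15.297178; SE_fpc = √((1−f)s²/n) = 14.131596.
Ratio = √(1−f) = 0.92380414.

0.9238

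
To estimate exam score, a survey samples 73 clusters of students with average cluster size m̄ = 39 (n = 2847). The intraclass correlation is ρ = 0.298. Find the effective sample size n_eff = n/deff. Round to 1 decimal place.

231.0

deff = 1 + (39 − 1)·0.298 = 1 + 11.324 = 12.324.
n_eff = 2847 / 12.324 = 231.0.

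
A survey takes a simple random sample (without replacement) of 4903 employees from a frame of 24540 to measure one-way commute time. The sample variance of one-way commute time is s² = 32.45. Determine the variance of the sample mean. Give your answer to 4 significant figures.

Under SRS without replacement, Var(ȳ) = (1 − f)·s²/n with f = n/N = 4903/24540 = 0.19979625.
Var(ȳ) = (1 − 0.19979625)·32.45/4903 = 0.80020375·0.0066183969 = 0.005296066.

0.005296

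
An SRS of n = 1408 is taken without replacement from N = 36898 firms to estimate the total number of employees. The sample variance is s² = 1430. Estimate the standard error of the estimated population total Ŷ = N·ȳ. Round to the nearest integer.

36469

Var(Ŷ) = N²·Var(ȳ) = N²·(1 − n/N)·s²/n.
f = 1408/36898 = 0.03815925; Var(ȳ) = 0.96184075·1430/1408 = 0.97686951.
Var(Ŷ) = 36898² · 0.97686951 = 1.3299711 × 10^9.
SE(Ŷ) = √(1.3299711 × 10^9) = 36469.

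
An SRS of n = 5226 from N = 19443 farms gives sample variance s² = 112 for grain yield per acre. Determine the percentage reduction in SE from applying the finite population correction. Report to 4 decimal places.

f = n/N = 5226/19443 = 0.26878568.
SE_no-fpc = √(s²/n) = 0.14639435; SE_fpc = √((1−f)s²/n) = 0.12518337.
Ratio = √(1−f) = 0.85511071. Reduction = 100·(1 − 0.85511071) = 14.4889%.

14.4889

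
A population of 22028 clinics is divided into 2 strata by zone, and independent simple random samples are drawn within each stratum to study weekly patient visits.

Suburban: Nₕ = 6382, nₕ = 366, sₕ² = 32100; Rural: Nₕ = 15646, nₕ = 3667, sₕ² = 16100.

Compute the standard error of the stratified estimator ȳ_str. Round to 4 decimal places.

2.9386

Var(ȳ_str) = Σₕ Wₕ²(1 − fₕ)sₕ²/nₕ with Wₕ = Nₕ/N, N = 22028.
Suburban: Wₕ = 0.28972217; term = 0.28972217²·(1 − 0.05734879)·32100/366 = 6.9396639.
Rural: Wₕ = 0.71027783; term = 0.71027783²·(1 − 0.23437300)·16100/3667 = 1.695855.
Sum = 8.6355189.
SE = √(8.6355189) = 2.9386.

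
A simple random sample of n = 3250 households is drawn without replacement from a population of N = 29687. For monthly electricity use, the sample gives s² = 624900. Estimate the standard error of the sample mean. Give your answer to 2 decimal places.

Under SRS without replacement, Var(ȳ) = (1 − f)·s²/n with f = n/N = 3250/29687 = 0.10947553.
Var(ȳ) = (1 − 0.10947553)·624900/3250 = 0.89052447·192.27692 = 171.22731.
SE(ȳ) = √(171.22731) = 13.09.

13.09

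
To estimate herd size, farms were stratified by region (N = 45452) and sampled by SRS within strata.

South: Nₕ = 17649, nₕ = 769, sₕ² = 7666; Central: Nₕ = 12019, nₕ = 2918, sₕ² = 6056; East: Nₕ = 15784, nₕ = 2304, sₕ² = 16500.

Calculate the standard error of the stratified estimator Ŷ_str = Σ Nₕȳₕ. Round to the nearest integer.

68707

Var(Ŷ_str) = Σₕ Nₕ²(1 − fₕ)sₕ²/nₕ.
South: 17649²·(1 − 769/17649)·7666/769 = 2.9698535 × 10^9.
Central: 12019²·(1 − 2918/12019)·6056/2918 = 2.2701682 × 10^8.
East: 15784²·(1 − 2304/15784)·16500/2304 = 1.5237315 × 10^9.
Sum = 4.7206018 × 10^9.
SE = √(4.7206018 × 10^9) = 68707.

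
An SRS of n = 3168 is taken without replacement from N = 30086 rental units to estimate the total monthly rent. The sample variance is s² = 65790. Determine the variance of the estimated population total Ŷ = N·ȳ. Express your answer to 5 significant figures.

Var(Ŷ) = N²·Var(ȳ) = N²·(1 − n/N)·s²/n.
f = 3168/30086 = 0.10529815; Var(ȳ) = 0.89470185·65790/3168 = 18.580314.
Var(Ŷ) = 30086² · 18.580314 = 1.6818294 × 10^10.

1.6818 × 10^10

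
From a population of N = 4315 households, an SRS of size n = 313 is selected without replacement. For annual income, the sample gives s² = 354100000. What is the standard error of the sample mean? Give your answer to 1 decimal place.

1024.3

Under SRS without replacement, Var(ȳ) = (1 − f)·s²/n with f = n/N = 313/4315 = 0.07253766.
Var(ȳ) = (1 − 0.07253766)·354100000/313 = 0.92746234·1.1313099 × 10^6 = 1.0492473 × 10^6.
SE(ȳ) = √(1.0492473 × 10^6) = 1024.3.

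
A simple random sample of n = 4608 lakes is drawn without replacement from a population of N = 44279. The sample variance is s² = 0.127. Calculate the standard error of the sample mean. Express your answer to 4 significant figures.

Under SRS without replacement, Var(ȳ) = (1 − f)·s²/n with f = n/N = 4608/44279 = 0.10406739.
Var(ȳ) = (1 − 0.10406739)·0.127/4608 = 0.89593261·2.7560764 × 10^-5 = 2.4692587 × 10^-5.
SE(ȳ) = √(2.4692587 × 10^-5) = 0.004969.

0.004969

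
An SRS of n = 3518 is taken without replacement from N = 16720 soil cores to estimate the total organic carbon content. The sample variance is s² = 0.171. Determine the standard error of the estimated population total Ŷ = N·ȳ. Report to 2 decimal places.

103.58

Var(Ŷ) = N²·Var(ȳ) = N²·(1 − n/N)·s²/n.
f = 3518/16720 = 0.21040670; Var(ȳ) = 0.78959330·0.171/3518 = 3.837989 × 10^-5.
Var(Ŷ) = 16720² · (3.837989 × 10^-5) = 10729.421.
SE(Ŷ) = √(10729.421) = 103.58.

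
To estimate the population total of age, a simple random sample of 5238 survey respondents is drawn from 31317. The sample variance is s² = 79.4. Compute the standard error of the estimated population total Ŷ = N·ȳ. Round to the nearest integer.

3519

Var(Ŷ) = N²·Var(ȳ) = N²·(1 − n/N)·s²/n.
f = 5238/31317 = 0.16725740; Var(ȳ) = 0.83274260·79.4/5238 = 0.012623093.
Var(Ŷ) = 31317² · 0.012623093 = 1.2380155 × 10^7.
SE(Ŷ) = √(1.2380155 × 10^7) = 3519.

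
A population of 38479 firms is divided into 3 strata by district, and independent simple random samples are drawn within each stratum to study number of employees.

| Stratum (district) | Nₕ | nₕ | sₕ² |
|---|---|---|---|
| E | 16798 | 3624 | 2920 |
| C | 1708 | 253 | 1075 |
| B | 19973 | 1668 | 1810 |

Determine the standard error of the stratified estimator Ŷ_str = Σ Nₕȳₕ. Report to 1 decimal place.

24199.1

Var(Ŷ_str) = Σₕ Nₕ²(1 − fₕ)sₕ²/nₕ.
E: 16798²·(1 − 3624/16798)·2920/3624 = 1.7830762 × 10^8.
C: 1708²·(1 − 253/1708)·1075/253 = 1.0559389 × 10^7.
B: 19973²·(1 − 1668/19973)·1810/1668 = 3.9673048 × 10^8.
Sum = 5.8559749 × 10^8.
SE = √(5.8559749 × 10^8) = 24199.1.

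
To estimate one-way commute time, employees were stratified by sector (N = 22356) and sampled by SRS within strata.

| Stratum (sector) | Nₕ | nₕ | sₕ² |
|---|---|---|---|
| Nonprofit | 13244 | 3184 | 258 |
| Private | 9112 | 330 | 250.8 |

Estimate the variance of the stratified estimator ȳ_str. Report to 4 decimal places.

Var(ȳ_str) = Σₕ Wₕ²(1 − fₕ)sₕ²/nₕ with Wₕ = Nₕ/N, N = 22356.
Nonprofit: Wₕ = 0.59241367; term = 0.59241367²·(1 − 0.24041075)·258/3184 = 0.021601087.
Private: Wₕ = 0.40758633; term = 0.40758633²·(1 − 0.03621598)·250.8/330 = 0.12168374.
Sum = 0.14328483.

0.1433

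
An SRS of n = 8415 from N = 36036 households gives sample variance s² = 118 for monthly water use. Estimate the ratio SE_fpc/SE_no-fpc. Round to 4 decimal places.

f = n/N = 8415/36036 = 0.23351648.
SE_no-fpc = √(s²/n) = 0.11841697; SE_fpc = √((1−f)s²/n) = 0.10367293.
Ratio = √(1−f) = 0.87549044.

0.8755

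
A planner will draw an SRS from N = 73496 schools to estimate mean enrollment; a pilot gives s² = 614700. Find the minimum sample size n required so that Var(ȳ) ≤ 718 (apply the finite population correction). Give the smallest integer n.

Without fpc, n₀ = s²/D = 614700/718 = 856.1281.
With fpc, (1 − n/N)·s²/n ≤ D requires n ≥ n₀/(1 + n₀/N) = 856.1281/(1 + 856.1281/73496) = 846.2702.
Rounding up, n = 847.

847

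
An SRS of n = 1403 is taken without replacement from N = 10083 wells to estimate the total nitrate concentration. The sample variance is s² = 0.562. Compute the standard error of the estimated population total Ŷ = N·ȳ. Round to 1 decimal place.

Var(Ŷ) = N²·Var(ȳ) = N²·(1 − n/N)·s²/n.
f = 1403/10083 = 0.13914510; Var(ȳ) = 0.86085490·0.562/1403 = 3.4483283 × 10^-4.
Var(Ŷ) = 10083² · (3.4483283 × 10^-4) = 35058.081.
SE(Ŷ) = √(35058.081) = 187.2.

187.2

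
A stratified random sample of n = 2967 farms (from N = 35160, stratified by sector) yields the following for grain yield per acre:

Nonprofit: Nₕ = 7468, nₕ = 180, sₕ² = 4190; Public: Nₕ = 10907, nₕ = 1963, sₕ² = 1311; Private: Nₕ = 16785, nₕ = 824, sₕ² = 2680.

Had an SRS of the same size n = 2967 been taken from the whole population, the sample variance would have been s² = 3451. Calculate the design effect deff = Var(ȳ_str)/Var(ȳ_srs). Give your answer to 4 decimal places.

Var(ȳ_str) = Σ Wₕ²(1−fₕ)sₕ²/nₕ with Wₕ = Nₕ/35160:
  Nonprofit: (7468/35160)²·(1−180/7468)·4190/180 = 1.0248409
  Public: (10907/35160)²·(1−1963/10907)·1311/1963 = 0.052701353
  Private: (16785/35160)²·(1−824/16785)·2680/824 = 0.70484122
  → Var(ȳ_str) = 1.7823835.
Var(ȳ_srs) = (1 − 2967/35160)·3451/2967 = 1.0649764.
deff = 1.7823835 / 1.0649764 = 1.6736.

1.6736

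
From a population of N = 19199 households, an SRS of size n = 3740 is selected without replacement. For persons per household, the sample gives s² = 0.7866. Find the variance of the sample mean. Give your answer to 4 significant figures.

1.693 × 10^-4

Under SRS without replacement, Var(ȳ) = (1 − f)·s²/n with f = n/N = 3740/19199 = 0.19480181.
Var(ȳ) = (1 − 0.19480181)·0.7866/3740 = 0.80519819·2.1032086 × 10^-4 = 1.6934997 × 10^-4.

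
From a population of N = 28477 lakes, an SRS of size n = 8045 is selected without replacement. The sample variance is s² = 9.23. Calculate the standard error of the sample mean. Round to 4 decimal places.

0.0287

Under SRS without replacement, Var(ȳ) = (1 − f)·s²/n with f = n/N = 8045/28477 = 0.28250869.
Var(ȳ) = (1 − 0.28250869)·9.23/8045 = 0.71749131·0.0011472965 = 8.2317524 × 10^-4.
SE(ȳ) = √(8.2317524 × 10^-4) = 0.0287.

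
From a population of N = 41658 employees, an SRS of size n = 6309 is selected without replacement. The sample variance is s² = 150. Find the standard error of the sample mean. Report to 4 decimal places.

Under SRS without replacement, Var(ȳ) = (1 − f)·s²/n with f = n/N = 6309/41658 = 0.15144750.
Var(ȳ) = (1 − 0.15144750)·150/6309 = 0.84855250·0.023775559 = 0.02017481.
SE(ȳ) = √(0.02017481) = 0.1420.

0.1420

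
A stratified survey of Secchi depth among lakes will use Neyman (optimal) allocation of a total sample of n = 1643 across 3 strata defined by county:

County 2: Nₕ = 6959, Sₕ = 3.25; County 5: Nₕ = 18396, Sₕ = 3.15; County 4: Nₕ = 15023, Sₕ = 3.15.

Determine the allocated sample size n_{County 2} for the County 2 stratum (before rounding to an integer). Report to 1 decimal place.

Neyman allocation: nₕ = n·NₕSₕ / Σⱼ NⱼSⱼ.
Σ NⱼSⱼ = 6959·3.25 + 18396·3.15 + 15023·3.15 = 127886.6.
n_{County 2} = 1643·6959·3.25 / 127886.6 = 290.6.

290.6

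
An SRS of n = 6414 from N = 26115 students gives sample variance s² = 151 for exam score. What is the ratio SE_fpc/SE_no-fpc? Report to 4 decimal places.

0.8686

f = n/N = 6414/26115 = 0.24560597.
SE_no-fpc = √(s²/n) = 0.15343484; SE_fpc = √((1−f)s²/n) = 0.13326715.
Ratio = √(1−f) = 0.86855859.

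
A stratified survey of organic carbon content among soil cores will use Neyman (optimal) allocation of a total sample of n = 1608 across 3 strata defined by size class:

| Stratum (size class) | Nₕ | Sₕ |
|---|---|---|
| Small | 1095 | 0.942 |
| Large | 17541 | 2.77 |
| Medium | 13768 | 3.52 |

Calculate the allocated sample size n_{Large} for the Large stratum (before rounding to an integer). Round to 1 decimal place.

Neyman allocation: nₕ = n·NₕSₕ / Σⱼ NⱼSⱼ.
Σ NⱼSⱼ = 1095·0.942 + 17541·2.77 + 13768·3.52 = 98083.42.
n_{Large} = 1608·17541·2.77 / 98083.42 = 796.6.

796.6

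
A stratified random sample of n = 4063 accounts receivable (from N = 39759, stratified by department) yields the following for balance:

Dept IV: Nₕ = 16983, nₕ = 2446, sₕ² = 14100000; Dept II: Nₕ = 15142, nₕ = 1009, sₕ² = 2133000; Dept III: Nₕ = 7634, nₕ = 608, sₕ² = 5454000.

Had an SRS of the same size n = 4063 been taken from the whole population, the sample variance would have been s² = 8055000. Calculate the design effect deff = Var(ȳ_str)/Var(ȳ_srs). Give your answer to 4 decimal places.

Var(ȳ_str) = Σ Wₕ²(1−fₕ)sₕ²/nₕ with Wₕ = Nₕ/39759:
  Dept IV: (16983/39759)²·(1−2446/16983)·14100000/2446 = 900.28695
  Dept II: (15142/39759)²·(1−1009/15142)·2133000/1009 = 286.18468
  Dept III: (7634/39759)²·(1−608/7634)·5454000/608 = 304.36937
  → Var(ȳ_str) = 1490.841.
Var(ȳ_srs) = (1 − 4063/39759)·8055000/4063 = 1779.9296.
deff = 1490.841 / 1779.9296 = 0.8376.

0.8376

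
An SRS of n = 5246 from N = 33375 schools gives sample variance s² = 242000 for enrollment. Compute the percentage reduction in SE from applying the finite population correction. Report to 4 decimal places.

8.1950

f = n/N = 5246/33375 = 0.15718352.
SE_no-fpc = √(s²/n) = 6.7919353; SE_fpc = √((1−f)s²/n) = 6.2353387.
Ratio = √(1−f) = 0.91805037. Reduction = 100·(1 − 0.91805037) = 8.1950%.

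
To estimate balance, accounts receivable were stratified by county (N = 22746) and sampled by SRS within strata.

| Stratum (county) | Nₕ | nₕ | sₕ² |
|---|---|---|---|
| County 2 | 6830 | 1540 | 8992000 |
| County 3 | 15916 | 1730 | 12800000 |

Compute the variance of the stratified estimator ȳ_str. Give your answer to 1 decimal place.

3636.6

Var(ȳ_str) = Σₕ Wₕ²(1 − fₕ)sₕ²/nₕ with Wₕ = Nₕ/N, N = 22746.
County 2: Wₕ = 0.30027258; term = 0.30027258²·(1 − 0.22547584)·8992000/1540 = 407.75743.
County 3: Wₕ = 0.69972742; term = 0.69972742²·(1 − 0.10869565)·12800000/1730 = 3228.8486.
Sum = 3636.606.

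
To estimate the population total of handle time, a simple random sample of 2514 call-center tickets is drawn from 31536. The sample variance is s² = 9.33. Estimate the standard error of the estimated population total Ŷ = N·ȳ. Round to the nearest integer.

Var(Ŷ) = N²·Var(ȳ) = N²·(1 − n/N)·s²/n.
f = 2514/31536 = 0.07971842; Var(ȳ) = 0.92028158·9.33/2514 = 0.0034153648.
Var(Ŷ) = 31536² · 0.0034153648 = 3.3966462 × 10^6.
SE(Ŷ) = √(3.3966462 × 10^6) = 1843.

1843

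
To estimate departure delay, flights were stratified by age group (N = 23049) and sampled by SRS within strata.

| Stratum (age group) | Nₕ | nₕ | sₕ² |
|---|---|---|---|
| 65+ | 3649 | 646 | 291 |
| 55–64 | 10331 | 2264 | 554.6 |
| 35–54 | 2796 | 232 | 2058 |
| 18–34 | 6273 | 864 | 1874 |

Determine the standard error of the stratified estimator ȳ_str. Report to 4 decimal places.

0.5531

Var(ȳ_str) = Σₕ Wₕ²(1 − fₕ)sₕ²/nₕ with Wₕ = Nₕ/N, N = 23049.
65+: Wₕ = 0.15831489; term = 0.15831489²·(1 − 0.17703480)·291/646 = 0.0092914927.
55–64: Wₕ = 0.44821901; term = 0.44821901²·(1 − 0.21914626)·554.6/2264 = 0.038428522.
35–54: Wₕ = 0.12130678; term = 0.12130678²·(1 − 0.08297568)·2058/232 = 0.11970393.
18–34: Wₕ = 0.27215931; term = 0.27215931²·(1 − 0.13773314)·1874/864 = 0.13853003.
Sum = 0.30595397.
SE = √(0.30595397) = 0.5531.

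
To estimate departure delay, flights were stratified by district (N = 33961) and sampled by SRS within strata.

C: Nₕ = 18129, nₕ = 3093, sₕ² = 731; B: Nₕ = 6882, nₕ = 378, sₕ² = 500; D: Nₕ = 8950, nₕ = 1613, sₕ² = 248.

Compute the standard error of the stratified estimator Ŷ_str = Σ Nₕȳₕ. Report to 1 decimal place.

Var(Ŷ_str) = Σₕ Nₕ²(1 − fₕ)sₕ²/nₕ.
C: 18129²·(1 − 3093/18129)·731/3093 = 6.4423397 × 10^7.
B: 6882²·(1 − 378/6882)·500/378 = 5.9207048 × 10^7.
D: 8950²·(1 − 1613/8950)·248/1613 = 1.0096221 × 10^7.
Sum = 1.3372667 × 10^8.
SE = √(1.3372667 × 10^8) = 11564.0.

11564.0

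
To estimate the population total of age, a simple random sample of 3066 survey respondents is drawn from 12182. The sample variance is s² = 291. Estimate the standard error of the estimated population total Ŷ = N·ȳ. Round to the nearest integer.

Var(Ŷ) = N²·Var(ȳ) = N²·(1 − n/N)·s²/n.
f = 3066/12182 = 0.25168281; Var(ȳ) = 0.74831719·291/3066 = 0.071024234.
Var(Ŷ) = 12182² · 0.071024234 = 1.0540076 × 10^7.
SE(Ŷ) = √(1.0540076 × 10^7) = 3247.

3247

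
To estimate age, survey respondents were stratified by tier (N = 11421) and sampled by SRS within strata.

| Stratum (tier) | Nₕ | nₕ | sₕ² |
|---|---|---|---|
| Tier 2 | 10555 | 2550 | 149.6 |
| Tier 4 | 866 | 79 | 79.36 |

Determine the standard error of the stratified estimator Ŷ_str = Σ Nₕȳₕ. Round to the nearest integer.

2375

Var(Ŷ_str) = Σₕ Nₕ²(1 − fₕ)sₕ²/nₕ.
Tier 2: 10555²·(1 − 2550/10555)·149.6/2550 = 4.9569095 × 10^6.
Tier 4: 866²·(1 − 79/866)·79.36/79 = 684647.76.
Sum = 5.6415573 × 10^6.
SE = √(5.6415573 × 10^6) = 2375.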